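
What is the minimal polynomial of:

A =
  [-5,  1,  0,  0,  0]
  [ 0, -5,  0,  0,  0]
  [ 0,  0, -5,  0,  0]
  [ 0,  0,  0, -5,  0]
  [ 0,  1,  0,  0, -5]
x^2 + 10*x + 25

The characteristic polynomial is χ_A(x) = (x + 5)^5, so the eigenvalues are known. The minimal polynomial is
  m_A(x) = Π_λ (x − λ)^{k_λ}
where k_λ is the size of the *largest* Jordan block for λ (equivalently, the smallest k with (A − λI)^k v = 0 for every generalised eigenvector v of λ).

  λ = -5: largest Jordan block has size 2, contributing (x + 5)^2

So m_A(x) = (x + 5)^2 = x^2 + 10*x + 25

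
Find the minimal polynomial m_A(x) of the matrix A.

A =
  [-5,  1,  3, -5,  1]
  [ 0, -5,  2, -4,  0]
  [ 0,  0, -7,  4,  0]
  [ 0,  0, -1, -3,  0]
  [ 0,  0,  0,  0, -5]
x^3 + 15*x^2 + 75*x + 125

The characteristic polynomial is χ_A(x) = (x + 5)^5, so the eigenvalues are known. The minimal polynomial is
  m_A(x) = Π_λ (x − λ)^{k_λ}
where k_λ is the size of the *largest* Jordan block for λ (equivalently, the smallest k with (A − λI)^k v = 0 for every generalised eigenvector v of λ).

  λ = -5: largest Jordan block has size 3, contributing (x + 5)^3

So m_A(x) = (x + 5)^3 = x^3 + 15*x^2 + 75*x + 125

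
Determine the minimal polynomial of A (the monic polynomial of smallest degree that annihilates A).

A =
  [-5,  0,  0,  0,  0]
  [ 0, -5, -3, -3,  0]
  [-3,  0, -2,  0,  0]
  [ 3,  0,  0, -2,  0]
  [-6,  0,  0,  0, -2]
x^2 + 7*x + 10

The characteristic polynomial is χ_A(x) = (x + 2)^3*(x + 5)^2, so the eigenvalues are known. The minimal polynomial is
  m_A(x) = Π_λ (x − λ)^{k_λ}
where k_λ is the size of the *largest* Jordan block for λ (equivalently, the smallest k with (A − λI)^k v = 0 for every generalised eigenvector v of λ).

  λ = -5: largest Jordan block has size 1, contributing (x + 5)
  λ = -2: largest Jordan block has size 1, contributing (x + 2)

So m_A(x) = (x + 2)*(x + 5) = x^2 + 7*x + 10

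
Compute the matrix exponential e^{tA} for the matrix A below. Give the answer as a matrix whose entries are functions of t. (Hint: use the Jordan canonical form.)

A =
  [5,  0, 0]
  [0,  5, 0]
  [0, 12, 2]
e^{tA} =
  [exp(5*t), 0, 0]
  [0, exp(5*t), 0]
  [0, 4*exp(5*t) - 4*exp(2*t), exp(2*t)]

Strategy: write A = P · J · P⁻¹ where J is a Jordan canonical form, so e^{tA} = P · e^{tJ} · P⁻¹, and e^{tJ} can be computed block-by-block.

A has Jordan form
J =
  [2, 0, 0]
  [0, 5, 0]
  [0, 0, 5]
(up to reordering of blocks).

Per-block formulas:
  For a 1×1 block at λ = 5: exp(t · [5]) = [e^(5t)].
  For a 1×1 block at λ = 2: exp(t · [2]) = [e^(2t)].

After assembling e^{tJ} and conjugating by P, we get:

e^{tA} =
  [exp(5*t), 0, 0]
  [0, exp(5*t), 0]
  [0, 4*exp(5*t) - 4*exp(2*t), exp(2*t)]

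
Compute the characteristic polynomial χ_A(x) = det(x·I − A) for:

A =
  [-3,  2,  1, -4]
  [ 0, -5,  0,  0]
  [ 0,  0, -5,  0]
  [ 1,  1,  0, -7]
x^4 + 20*x^3 + 150*x^2 + 500*x + 625

Expanding det(x·I − A) (e.g. by cofactor expansion or by noting that A is similar to its Jordan form J, which has the same characteristic polynomial as A) gives
  χ_A(x) = x^4 + 20*x^3 + 150*x^2 + 500*x + 625
which factors as (x + 5)^4. The eigenvalues (with algebraic multiplicities) are λ = -5 with multiplicity 4.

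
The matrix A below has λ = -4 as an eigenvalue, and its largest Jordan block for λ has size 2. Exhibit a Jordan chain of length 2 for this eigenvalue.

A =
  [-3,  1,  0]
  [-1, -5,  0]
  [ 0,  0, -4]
A Jordan chain for λ = -4 of length 2:
v_1 = (1, -1, 0)ᵀ
v_2 = (1, 0, 0)ᵀ

Let N = A − (-4)·I. We want v_2 with N^2 v_2 = 0 but N^1 v_2 ≠ 0; then v_{j-1} := N · v_j for j = 2, …, 2.

Pick v_2 = (1, 0, 0)ᵀ.
Then v_1 = N · v_2 = (1, -1, 0)ᵀ.

Sanity check: (A − (-4)·I) v_1 = (0, 0, 0)ᵀ = 0. ✓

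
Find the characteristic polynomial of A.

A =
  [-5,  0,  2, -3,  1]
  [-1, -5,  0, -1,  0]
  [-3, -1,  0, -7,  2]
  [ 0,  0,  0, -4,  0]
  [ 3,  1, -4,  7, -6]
x^5 + 20*x^4 + 160*x^3 + 640*x^2 + 1280*x + 1024

Expanding det(x·I − A) (e.g. by cofactor expansion or by noting that A is similar to its Jordan form J, which has the same characteristic polynomial as A) gives
  χ_A(x) = x^5 + 20*x^4 + 160*x^3 + 640*x^2 + 1280*x + 1024
which factors as (x + 4)^5. The eigenvalues (with algebraic multiplicities) are λ = -4 with multiplicity 5.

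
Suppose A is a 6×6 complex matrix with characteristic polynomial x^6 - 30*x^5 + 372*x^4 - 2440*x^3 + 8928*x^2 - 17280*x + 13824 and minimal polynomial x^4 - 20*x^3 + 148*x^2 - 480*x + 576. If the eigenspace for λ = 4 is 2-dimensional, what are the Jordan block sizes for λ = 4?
Block sizes for λ = 4: [2, 1]

Step 1 — from the characteristic polynomial, algebraic multiplicity of λ = 4 is 3. From dim ker(A − (4)·I) = 2, there are exactly 2 Jordan blocks for λ = 4.
Step 2 — from the minimal polynomial, the factor (x − 4)^2 tells us the largest block for λ = 4 has size 2.
Step 3 — with total size 3, 2 blocks, and largest block 2, the block sizes (in nonincreasing order) are [2, 1].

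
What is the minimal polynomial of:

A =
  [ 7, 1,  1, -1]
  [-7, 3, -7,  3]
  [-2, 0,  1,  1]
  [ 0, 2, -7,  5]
x^2 - 8*x + 16

The characteristic polynomial is χ_A(x) = (x - 4)^4, so the eigenvalues are known. The minimal polynomial is
  m_A(x) = Π_λ (x − λ)^{k_λ}
where k_λ is the size of the *largest* Jordan block for λ (equivalently, the smallest k with (A − λI)^k v = 0 for every generalised eigenvector v of λ).

  λ = 4: largest Jordan block has size 2, contributing (x − 4)^2

So m_A(x) = (x - 4)^2 = x^2 - 8*x + 16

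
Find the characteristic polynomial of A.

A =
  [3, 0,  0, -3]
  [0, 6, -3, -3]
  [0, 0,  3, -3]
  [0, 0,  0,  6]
x^4 - 18*x^3 + 117*x^2 - 324*x + 324

Expanding det(x·I − A) (e.g. by cofactor expansion or by noting that A is similar to its Jordan form J, which has the same characteristic polynomial as A) gives
  χ_A(x) = x^4 - 18*x^3 + 117*x^2 - 324*x + 324
which factors as (x - 6)^2*(x - 3)^2. The eigenvalues (with algebraic multiplicities) are λ = 3 with multiplicity 2, λ = 6 with multiplicity 2.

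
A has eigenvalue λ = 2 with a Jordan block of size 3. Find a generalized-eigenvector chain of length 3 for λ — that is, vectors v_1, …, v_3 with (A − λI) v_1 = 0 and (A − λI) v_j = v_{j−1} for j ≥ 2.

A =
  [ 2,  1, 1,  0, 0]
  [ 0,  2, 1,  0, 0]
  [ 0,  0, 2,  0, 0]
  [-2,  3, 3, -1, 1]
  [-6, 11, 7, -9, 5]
A Jordan chain for λ = 2 of length 3:
v_1 = (1, 0, 0, -1, -1)ᵀ
v_2 = (1, 1, 0, 3, 7)ᵀ
v_3 = (0, 0, 1, 0, 0)ᵀ

Let N = A − (2)·I. We want v_3 with N^3 v_3 = 0 but N^2 v_3 ≠ 0; then v_{j-1} := N · v_j for j = 3, …, 2.

Pick v_3 = (0, 0, 1, 0, 0)ᵀ.
Then v_2 = N · v_3 = (1, 1, 0, 3, 7)ᵀ.
Then v_1 = N · v_2 = (1, 0, 0, -1, -1)ᵀ.

Sanity check: (A − (2)·I) v_1 = (0, 0, 0, 0, 0)ᵀ = 0. ✓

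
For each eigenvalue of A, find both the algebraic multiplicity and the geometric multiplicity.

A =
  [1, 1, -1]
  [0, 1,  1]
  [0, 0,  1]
λ = 1: alg = 3, geom = 1

Step 1 — factor the characteristic polynomial to read off the algebraic multiplicities:
  χ_A(x) = (x - 1)^3

Step 2 — compute geometric multiplicities via the rank-nullity identity g(λ) = n − rank(A − λI):
  rank(A − (1)·I) = 2, so dim ker(A − (1)·I) = n − 2 = 1

Summary:
  λ = 1: algebraic multiplicity = 3, geometric multiplicity = 1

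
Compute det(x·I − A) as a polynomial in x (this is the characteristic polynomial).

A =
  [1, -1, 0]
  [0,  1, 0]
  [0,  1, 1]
x^3 - 3*x^2 + 3*x - 1

Expanding det(x·I − A) (e.g. by cofactor expansion or by noting that A is similar to its Jordan form J, which has the same characteristic polynomial as A) gives
  χ_A(x) = x^3 - 3*x^2 + 3*x - 1
which factors as (x - 1)^3. The eigenvalues (with algebraic multiplicities) are λ = 1 with multiplicity 3.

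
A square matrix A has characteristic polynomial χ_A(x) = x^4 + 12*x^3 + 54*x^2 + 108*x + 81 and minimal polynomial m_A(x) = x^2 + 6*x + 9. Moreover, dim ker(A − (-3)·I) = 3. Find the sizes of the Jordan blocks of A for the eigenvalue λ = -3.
Block sizes for λ = -3: [2, 1, 1]

Step 1 — from the characteristic polynomial, algebraic multiplicity of λ = -3 is 4. From dim ker(A − (-3)·I) = 3, there are exactly 3 Jordan blocks for λ = -3.
Step 2 — from the minimal polynomial, the factor (x + 3)^2 tells us the largest block for λ = -3 has size 2.
Step 3 — with total size 4, 3 blocks, and largest block 2, the block sizes (in nonincreasing order) are [2, 1, 1].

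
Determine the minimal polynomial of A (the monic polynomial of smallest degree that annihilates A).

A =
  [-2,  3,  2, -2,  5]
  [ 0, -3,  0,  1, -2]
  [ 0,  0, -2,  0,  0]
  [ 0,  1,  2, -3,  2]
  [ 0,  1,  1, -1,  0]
x^3 + 6*x^2 + 12*x + 8

The characteristic polynomial is χ_A(x) = (x + 2)^5, so the eigenvalues are known. The minimal polynomial is
  m_A(x) = Π_λ (x − λ)^{k_λ}
where k_λ is the size of the *largest* Jordan block for λ (equivalently, the smallest k with (A − λI)^k v = 0 for every generalised eigenvector v of λ).

  λ = -2: largest Jordan block has size 3, contributing (x + 2)^3

So m_A(x) = (x + 2)^3 = x^3 + 6*x^2 + 12*x + 8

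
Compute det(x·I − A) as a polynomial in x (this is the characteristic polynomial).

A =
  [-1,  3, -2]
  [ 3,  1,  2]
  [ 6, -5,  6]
x^3 - 6*x^2 + 12*x - 8

Expanding det(x·I − A) (e.g. by cofactor expansion or by noting that A is similar to its Jordan form J, which has the same characteristic polynomial as A) gives
  χ_A(x) = x^3 - 6*x^2 + 12*x - 8
which factors as (x - 2)^3. The eigenvalues (with algebraic multiplicities) are λ = 2 with multiplicity 3.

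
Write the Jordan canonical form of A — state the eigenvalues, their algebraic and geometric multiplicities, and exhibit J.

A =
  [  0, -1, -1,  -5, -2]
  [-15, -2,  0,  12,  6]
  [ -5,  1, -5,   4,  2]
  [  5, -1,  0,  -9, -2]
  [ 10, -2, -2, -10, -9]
J_3(-5) ⊕ J_1(-5) ⊕ J_1(-5)

The characteristic polynomial is
  det(x·I − A) = x^5 + 25*x^4 + 250*x^3 + 1250*x^2 + 3125*x + 3125 = (x + 5)^5

Eigenvalues and multiplicities (the geometric multiplicity of λ is n − rank(A − λI), which equals the number of Jordan blocks for λ):
  λ = -5: algebraic multiplicity = 5, geometric multiplicity = 3

Determining the block sizes for each eigenvalue:
  λ = -5: with am = 5 and gm = 3, the partition is not yet determined (e.g. several partitions of 5 into 3 parts exist). Let N = A − (-5)·I. Computing rank(N^1) = 2, rank(N^2) = 1, rank(N^3) = 0; the number of blocks of size ≥ j is rank(N^{j−1}) − rank(N^j), giving [3, 1, 1]. So we have 1 block(s) of size 3, 2 block(s) of size 1 → block sizes [3, 1, 1]

Assembling the blocks gives a Jordan form
J =
  [-5,  1,  0,  0,  0]
  [ 0, -5,  1,  0,  0]
  [ 0,  0, -5,  0,  0]
  [ 0,  0,  0, -5,  0]
  [ 0,  0,  0,  0, -5]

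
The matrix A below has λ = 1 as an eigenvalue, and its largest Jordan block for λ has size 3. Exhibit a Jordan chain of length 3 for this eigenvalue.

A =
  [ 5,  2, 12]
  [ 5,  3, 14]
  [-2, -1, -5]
A Jordan chain for λ = 1 of length 3:
v_1 = (2, 2, -1)ᵀ
v_2 = (4, 5, -2)ᵀ
v_3 = (1, 0, 0)ᵀ

Let N = A − (1)·I. We want v_3 with N^3 v_3 = 0 but N^2 v_3 ≠ 0; then v_{j-1} := N · v_j for j = 3, …, 2.

Pick v_3 = (1, 0, 0)ᵀ.
Then v_2 = N · v_3 = (4, 5, -2)ᵀ.
Then v_1 = N · v_2 = (2, 2, -1)ᵀ.

Sanity check: (A − (1)·I) v_1 = (0, 0, 0)ᵀ = 0. ✓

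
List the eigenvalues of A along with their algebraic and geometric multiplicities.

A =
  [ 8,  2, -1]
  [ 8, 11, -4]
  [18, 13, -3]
λ = 5: alg = 2, geom = 1; λ = 6: alg = 1, geom = 1

Step 1 — factor the characteristic polynomial to read off the algebraic multiplicities:
  χ_A(x) = (x - 6)*(x - 5)^2

Step 2 — compute geometric multiplicities via the rank-nullity identity g(λ) = n − rank(A − λI):
  rank(A − (5)·I) = 2, so dim ker(A − (5)·I) = n − 2 = 1
  rank(A − (6)·I) = 2, so dim ker(A − (6)·I) = n − 2 = 1

Summary:
  λ = 5: algebraic multiplicity = 2, geometric multiplicity = 1
  λ = 6: algebraic multiplicity = 1, geometric multiplicity = 1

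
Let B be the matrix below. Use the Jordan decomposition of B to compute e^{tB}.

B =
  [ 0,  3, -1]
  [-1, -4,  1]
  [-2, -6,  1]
e^{tB} =
  [t*exp(-t) + exp(-t), 3*t*exp(-t), -t*exp(-t)]
  [-t*exp(-t), -3*t*exp(-t) + exp(-t), t*exp(-t)]
  [-2*t*exp(-t), -6*t*exp(-t), 2*t*exp(-t) + exp(-t)]

Strategy: write B = P · J · P⁻¹ where J is a Jordan canonical form, so e^{tB} = P · e^{tJ} · P⁻¹, and e^{tJ} can be computed block-by-block.

B has Jordan form
J =
  [-1,  1,  0]
  [ 0, -1,  0]
  [ 0,  0, -1]
(up to reordering of blocks).

Per-block formulas:
  For a 1×1 block at λ = -1: exp(t · [-1]) = [e^(-1t)].
  For a 2×2 Jordan block J_2(-1): exp(t · J_2(-1)) = e^(-1t)·(I + t·N), where N is the 2×2 nilpotent shift.

After assembling e^{tJ} and conjugating by P, we get:

e^{tB} =
  [t*exp(-t) + exp(-t), 3*t*exp(-t), -t*exp(-t)]
  [-t*exp(-t), -3*t*exp(-t) + exp(-t), t*exp(-t)]
  [-2*t*exp(-t), -6*t*exp(-t), 2*t*exp(-t) + exp(-t)]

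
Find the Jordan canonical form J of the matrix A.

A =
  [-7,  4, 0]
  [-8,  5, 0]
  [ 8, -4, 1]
J_1(-3) ⊕ J_1(1) ⊕ J_1(1)

The characteristic polynomial is
  det(x·I − A) = x^3 + x^2 - 5*x + 3 = (x - 1)^2*(x + 3)

Eigenvalues and multiplicities (the geometric multiplicity of λ is n − rank(A − λI), which equals the number of Jordan blocks for λ):
  λ = -3: algebraic multiplicity = 1, geometric multiplicity = 1
  λ = 1: algebraic multiplicity = 2, geometric multiplicity = 2

Determining the block sizes for each eigenvalue:
  λ = -3: one block (gm = 1), so the single block has size am = 1 → block sizes [1]
  λ = 1: gm = am = 2, so every block has size 1 → block sizes [1, 1]

Assembling the blocks gives a Jordan form
J =
  [-3, 0, 0]
  [ 0, 1, 0]
  [ 0, 0, 1]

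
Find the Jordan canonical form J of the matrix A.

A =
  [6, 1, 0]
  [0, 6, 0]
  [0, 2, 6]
J_2(6) ⊕ J_1(6)

The characteristic polynomial is
  det(x·I − A) = x^3 - 18*x^2 + 108*x - 216 = (x - 6)^3

Eigenvalues and multiplicities (the geometric multiplicity of λ is n − rank(A − λI), which equals the number of Jordan blocks for λ):
  λ = 6: algebraic multiplicity = 3, geometric multiplicity = 2

Determining the block sizes for each eigenvalue:
  λ = 6: 2 blocks summing to 3 forces exactly one block of size 2 and the rest size 1 → block sizes [2, 1]

Assembling the blocks gives a Jordan form
J =
  [6, 1, 0]
  [0, 6, 0]
  [0, 0, 6]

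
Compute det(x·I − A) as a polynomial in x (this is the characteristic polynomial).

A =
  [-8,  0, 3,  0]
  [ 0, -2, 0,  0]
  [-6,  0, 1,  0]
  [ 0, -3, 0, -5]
x^4 + 14*x^3 + 69*x^2 + 140*x + 100

Expanding det(x·I − A) (e.g. by cofactor expansion or by noting that A is similar to its Jordan form J, which has the same characteristic polynomial as A) gives
  χ_A(x) = x^4 + 14*x^3 + 69*x^2 + 140*x + 100
which factors as (x + 2)^2*(x + 5)^2. The eigenvalues (with algebraic multiplicities) are λ = -5 with multiplicity 2, λ = -2 with multiplicity 2.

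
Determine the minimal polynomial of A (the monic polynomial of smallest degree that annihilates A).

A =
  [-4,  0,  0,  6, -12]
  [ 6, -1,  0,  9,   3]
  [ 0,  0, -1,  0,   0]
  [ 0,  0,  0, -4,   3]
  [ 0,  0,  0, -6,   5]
x^3 + 3*x^2 - 6*x - 8

The characteristic polynomial is χ_A(x) = (x - 2)*(x + 1)^3*(x + 4), so the eigenvalues are known. The minimal polynomial is
  m_A(x) = Π_λ (x − λ)^{k_λ}
where k_λ is the size of the *largest* Jordan block for λ (equivalently, the smallest k with (A − λI)^k v = 0 for every generalised eigenvector v of λ).

  λ = -4: largest Jordan block has size 1, contributing (x + 4)
  λ = -1: largest Jordan block has size 1, contributing (x + 1)
  λ = 2: largest Jordan block has size 1, contributing (x − 2)

So m_A(x) = (x - 2)*(x + 1)*(x + 4) = x^3 + 3*x^2 - 6*x - 8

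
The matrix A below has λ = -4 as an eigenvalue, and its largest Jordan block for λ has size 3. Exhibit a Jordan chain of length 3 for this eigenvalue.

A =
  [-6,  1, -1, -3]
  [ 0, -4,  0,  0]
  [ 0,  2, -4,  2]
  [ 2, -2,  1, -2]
A Jordan chain for λ = -4 of length 3:
v_1 = (-2, 0, 4, 0)ᵀ
v_2 = (-2, 0, 0, 2)ᵀ
v_3 = (1, 0, 0, 0)ᵀ

Let N = A − (-4)·I. We want v_3 with N^3 v_3 = 0 but N^2 v_3 ≠ 0; then v_{j-1} := N · v_j for j = 3, …, 2.

Pick v_3 = (1, 0, 0, 0)ᵀ.
Then v_2 = N · v_3 = (-2, 0, 0, 2)ᵀ.
Then v_1 = N · v_2 = (-2, 0, 4, 0)ᵀ.

Sanity check: (A − (-4)·I) v_1 = (0, 0, 0, 0)ᵀ = 0. ✓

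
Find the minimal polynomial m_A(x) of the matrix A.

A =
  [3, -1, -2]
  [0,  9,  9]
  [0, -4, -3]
x^3 - 9*x^2 + 27*x - 27

The characteristic polynomial is χ_A(x) = (x - 3)^3, so the eigenvalues are known. The minimal polynomial is
  m_A(x) = Π_λ (x − λ)^{k_λ}
where k_λ is the size of the *largest* Jordan block for λ (equivalently, the smallest k with (A − λI)^k v = 0 for every generalised eigenvector v of λ).

  λ = 3: largest Jordan block has size 3, contributing (x − 3)^3

So m_A(x) = (x - 3)^3 = x^3 - 9*x^2 + 27*x - 27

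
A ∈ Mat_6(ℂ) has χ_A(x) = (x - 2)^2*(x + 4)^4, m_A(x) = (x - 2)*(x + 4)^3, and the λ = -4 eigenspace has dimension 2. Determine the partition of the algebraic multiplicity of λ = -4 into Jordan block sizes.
Block sizes for λ = -4: [3, 1]

Step 1 — from the characteristic polynomial, algebraic multiplicity of λ = -4 is 4. From dim ker(A − (-4)·I) = 2, there are exactly 2 Jordan blocks for λ = -4.
Step 2 — from the minimal polynomial, the factor (x + 4)^3 tells us the largest block for λ = -4 has size 3.
Step 3 — with total size 4, 2 blocks, and largest block 3, the block sizes (in nonincreasing order) are [3, 1].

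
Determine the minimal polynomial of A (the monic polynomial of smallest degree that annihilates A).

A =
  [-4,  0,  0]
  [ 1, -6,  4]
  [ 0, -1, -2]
x^3 + 12*x^2 + 48*x + 64

The characteristic polynomial is χ_A(x) = (x + 4)^3, so the eigenvalues are known. The minimal polynomial is
  m_A(x) = Π_λ (x − λ)^{k_λ}
where k_λ is the size of the *largest* Jordan block for λ (equivalently, the smallest k with (A − λI)^k v = 0 for every generalised eigenvector v of λ).

  λ = -4: largest Jordan block has size 3, contributing (x + 4)^3

So m_A(x) = (x + 4)^3 = x^3 + 12*x^2 + 48*x + 64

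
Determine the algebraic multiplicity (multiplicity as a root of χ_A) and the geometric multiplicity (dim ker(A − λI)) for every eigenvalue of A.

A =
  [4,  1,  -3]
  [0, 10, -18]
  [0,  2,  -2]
λ = 4: alg = 3, geom = 2

Step 1 — factor the characteristic polynomial to read off the algebraic multiplicities:
  χ_A(x) = (x - 4)^3

Step 2 — compute geometric multiplicities via the rank-nullity identity g(λ) = n − rank(A − λI):
  rank(A − (4)·I) = 1, so dim ker(A − (4)·I) = n − 1 = 2

Summary:
  λ = 4: algebraic multiplicity = 3, geometric multiplicity = 2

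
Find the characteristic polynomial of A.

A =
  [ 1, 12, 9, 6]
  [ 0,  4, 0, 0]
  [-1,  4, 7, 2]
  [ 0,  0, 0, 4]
x^4 - 16*x^3 + 96*x^2 - 256*x + 256

Expanding det(x·I − A) (e.g. by cofactor expansion or by noting that A is similar to its Jordan form J, which has the same characteristic polynomial as A) gives
  χ_A(x) = x^4 - 16*x^3 + 96*x^2 - 256*x + 256
which factors as (x - 4)^4. The eigenvalues (with algebraic multiplicities) are λ = 4 with multiplicity 4.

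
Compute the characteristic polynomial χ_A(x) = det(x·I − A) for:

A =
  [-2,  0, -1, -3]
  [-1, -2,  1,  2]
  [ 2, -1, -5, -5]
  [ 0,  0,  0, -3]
x^4 + 12*x^3 + 54*x^2 + 108*x + 81

Expanding det(x·I − A) (e.g. by cofactor expansion or by noting that A is similar to its Jordan form J, which has the same characteristic polynomial as A) gives
  χ_A(x) = x^4 + 12*x^3 + 54*x^2 + 108*x + 81
which factors as (x + 3)^4. The eigenvalues (with algebraic multiplicities) are λ = -3 with multiplicity 4.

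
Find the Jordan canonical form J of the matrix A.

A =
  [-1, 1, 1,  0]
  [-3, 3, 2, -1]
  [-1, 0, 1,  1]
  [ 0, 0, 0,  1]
J_3(1) ⊕ J_1(1)

The characteristic polynomial is
  det(x·I − A) = x^4 - 4*x^3 + 6*x^2 - 4*x + 1 = (x - 1)^4

Eigenvalues and multiplicities (the geometric multiplicity of λ is n − rank(A − λI), which equals the number of Jordan blocks for λ):
  λ = 1: algebraic multiplicity = 4, geometric multiplicity = 2

Determining the block sizes for each eigenvalue:
  λ = 1: with am = 4 and gm = 2, the partition is not yet determined (e.g. several partitions of 4 into 2 parts exist). Let N = A − (1)·I. Computing rank(N^1) = 2, rank(N^2) = 1, rank(N^3) = 0; the number of blocks of size ≥ j is rank(N^{j−1}) − rank(N^j), giving [2, 1, 1]. So we have 1 block(s) of size 3, 1 block(s) of size 1 → block sizes [3, 1]

Assembling the blocks gives a Jordan form
J =
  [1, 1, 0, 0]
  [0, 1, 1, 0]
  [0, 0, 1, 0]
  [0, 0, 0, 1]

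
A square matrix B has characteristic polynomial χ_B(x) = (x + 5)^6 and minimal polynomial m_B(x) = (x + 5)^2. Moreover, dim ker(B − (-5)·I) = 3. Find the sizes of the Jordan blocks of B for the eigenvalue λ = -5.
Block sizes for λ = -5: [2, 2, 2]

Step 1 — from the characteristic polynomial, algebraic multiplicity of λ = -5 is 6. From dim ker(B − (-5)·I) = 3, there are exactly 3 Jordan blocks for λ = -5.
Step 2 — from the minimal polynomial, the factor (x + 5)^2 tells us the largest block for λ = -5 has size 2.
Step 3 — with total size 6, 3 blocks, and largest block 2, the block sizes (in nonincreasing order) are [2, 2, 2].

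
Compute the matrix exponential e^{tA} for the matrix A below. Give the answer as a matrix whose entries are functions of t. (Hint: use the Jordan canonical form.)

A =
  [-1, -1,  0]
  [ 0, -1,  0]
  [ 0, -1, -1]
e^{tA} =
  [exp(-t), -t*exp(-t), 0]
  [0, exp(-t), 0]
  [0, -t*exp(-t), exp(-t)]

Strategy: write A = P · J · P⁻¹ where J is a Jordan canonical form, so e^{tA} = P · e^{tJ} · P⁻¹, and e^{tJ} can be computed block-by-block.

A has Jordan form
J =
  [-1,  1,  0]
  [ 0, -1,  0]
  [ 0,  0, -1]
(up to reordering of blocks).

Per-block formulas:
  For a 2×2 Jordan block J_2(-1): exp(t · J_2(-1)) = e^(-1t)·(I + t·N), where N is the 2×2 nilpotent shift.
  For a 1×1 block at λ = -1: exp(t · [-1]) = [e^(-1t)].

After assembling e^{tJ} and conjugating by P, we get:

e^{tA} =
  [exp(-t), -t*exp(-t), 0]
  [0, exp(-t), 0]
  [0, -t*exp(-t), exp(-t)]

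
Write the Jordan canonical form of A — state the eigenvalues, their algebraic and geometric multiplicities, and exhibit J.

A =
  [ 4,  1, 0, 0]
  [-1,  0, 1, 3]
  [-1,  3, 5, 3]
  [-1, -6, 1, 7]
J_3(4) ⊕ J_1(4)

The characteristic polynomial is
  det(x·I − A) = x^4 - 16*x^3 + 96*x^2 - 256*x + 256 = (x - 4)^4

Eigenvalues and multiplicities (the geometric multiplicity of λ is n − rank(A − λI), which equals the number of Jordan blocks for λ):
  λ = 4: algebraic multiplicity = 4, geometric multiplicity = 2

Determining the block sizes for each eigenvalue:
  λ = 4: with am = 4 and gm = 2, the partition is not yet determined (e.g. several partitions of 4 into 2 parts exist). Let N = A − (4)·I. Computing rank(N^1) = 2, rank(N^2) = 1, rank(N^3) = 0; the number of blocks of size ≥ j is rank(N^{j−1}) − rank(N^j), giving [2, 1, 1]. So we have 1 block(s) of size 3, 1 block(s) of size 1 → block sizes [3, 1]

Assembling the blocks gives a Jordan form
J =
  [4, 1, 0, 0]
  [0, 4, 1, 0]
  [0, 0, 4, 0]
  [0, 0, 0, 4]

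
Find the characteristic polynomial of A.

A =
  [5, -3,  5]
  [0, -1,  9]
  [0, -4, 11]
x^3 - 15*x^2 + 75*x - 125

Expanding det(x·I − A) (e.g. by cofactor expansion or by noting that A is similar to its Jordan form J, which has the same characteristic polynomial as A) gives
  χ_A(x) = x^3 - 15*x^2 + 75*x - 125
which factors as (x - 5)^3. The eigenvalues (with algebraic multiplicities) are λ = 5 with multiplicity 3.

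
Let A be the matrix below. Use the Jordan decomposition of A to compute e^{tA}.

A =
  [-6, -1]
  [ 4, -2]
e^{tA} =
  [-2*t*exp(-4*t) + exp(-4*t), -t*exp(-4*t)]
  [4*t*exp(-4*t), 2*t*exp(-4*t) + exp(-4*t)]

Strategy: write A = P · J · P⁻¹ where J is a Jordan canonical form, so e^{tA} = P · e^{tJ} · P⁻¹, and e^{tJ} can be computed block-by-block.

A has Jordan form
J =
  [-4,  1]
  [ 0, -4]
(up to reordering of blocks).

Per-block formulas:
  For a 2×2 Jordan block J_2(-4): exp(t · J_2(-4)) = e^(-4t)·(I + t·N), where N is the 2×2 nilpotent shift.

After assembling e^{tJ} and conjugating by P, we get:

e^{tA} =
  [-2*t*exp(-4*t) + exp(-4*t), -t*exp(-4*t)]
  [4*t*exp(-4*t), 2*t*exp(-4*t) + exp(-4*t)]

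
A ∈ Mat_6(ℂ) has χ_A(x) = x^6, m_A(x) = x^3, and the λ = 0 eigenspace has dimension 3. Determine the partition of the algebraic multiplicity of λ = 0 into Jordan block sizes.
Block sizes for λ = 0: [3, 2, 1]

Step 1 — from the characteristic polynomial, algebraic multiplicity of λ = 0 is 6. From dim ker(A − (0)·I) = 3, there are exactly 3 Jordan blocks for λ = 0.
Step 2 — from the minimal polynomial, the factor (x − 0)^3 tells us the largest block for λ = 0 has size 3.
Step 3 — with total size 6, 3 blocks, and largest block 3, the block sizes (in nonincreasing order) are [3, 2, 1].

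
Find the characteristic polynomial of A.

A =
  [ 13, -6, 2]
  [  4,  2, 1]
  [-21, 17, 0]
x^3 - 15*x^2 + 75*x - 125

Expanding det(x·I − A) (e.g. by cofactor expansion or by noting that A is similar to its Jordan form J, which has the same characteristic polynomial as A) gives
  χ_A(x) = x^3 - 15*x^2 + 75*x - 125
which factors as (x - 5)^3. The eigenvalues (with algebraic multiplicities) are λ = 5 with multiplicity 3.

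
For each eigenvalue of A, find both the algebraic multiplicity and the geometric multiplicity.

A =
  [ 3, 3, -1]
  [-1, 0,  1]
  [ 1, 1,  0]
λ = 1: alg = 3, geom = 1

Step 1 — factor the characteristic polynomial to read off the algebraic multiplicities:
  χ_A(x) = (x - 1)^3

Step 2 — compute geometric multiplicities via the rank-nullity identity g(λ) = n − rank(A − λI):
  rank(A − (1)·I) = 2, so dim ker(A − (1)·I) = n − 2 = 1

Summary:
  λ = 1: algebraic multiplicity = 3, geometric multiplicity = 1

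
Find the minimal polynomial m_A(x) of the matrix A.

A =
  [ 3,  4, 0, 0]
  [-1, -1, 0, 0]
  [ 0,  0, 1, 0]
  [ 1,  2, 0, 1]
x^2 - 2*x + 1

The characteristic polynomial is χ_A(x) = (x - 1)^4, so the eigenvalues are known. The minimal polynomial is
  m_A(x) = Π_λ (x − λ)^{k_λ}
where k_λ is the size of the *largest* Jordan block for λ (equivalently, the smallest k with (A − λI)^k v = 0 for every generalised eigenvector v of λ).

  λ = 1: largest Jordan block has size 2, contributing (x − 1)^2

So m_A(x) = (x - 1)^2 = x^2 - 2*x + 1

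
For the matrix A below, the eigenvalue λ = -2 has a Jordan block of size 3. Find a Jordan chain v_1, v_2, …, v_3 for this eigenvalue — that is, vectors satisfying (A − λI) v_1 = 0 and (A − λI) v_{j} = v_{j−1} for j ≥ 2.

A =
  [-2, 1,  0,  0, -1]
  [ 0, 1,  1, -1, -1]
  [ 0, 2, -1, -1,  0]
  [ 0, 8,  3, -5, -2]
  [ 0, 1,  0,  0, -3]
A Jordan chain for λ = -2 of length 3:
v_1 = (2, 2, 0, 4, 2)ᵀ
v_2 = (1, 3, 2, 8, 1)ᵀ
v_3 = (0, 1, 0, 0, 0)ᵀ

Let N = A − (-2)·I. We want v_3 with N^3 v_3 = 0 but N^2 v_3 ≠ 0; then v_{j-1} := N · v_j for j = 3, …, 2.

Pick v_3 = (0, 1, 0, 0, 0)ᵀ.
Then v_2 = N · v_3 = (1, 3, 2, 8, 1)ᵀ.
Then v_1 = N · v_2 = (2, 2, 0, 4, 2)ᵀ.

Sanity check: (A − (-2)·I) v_1 = (0, 0, 0, 0, 0)ᵀ = 0. ✓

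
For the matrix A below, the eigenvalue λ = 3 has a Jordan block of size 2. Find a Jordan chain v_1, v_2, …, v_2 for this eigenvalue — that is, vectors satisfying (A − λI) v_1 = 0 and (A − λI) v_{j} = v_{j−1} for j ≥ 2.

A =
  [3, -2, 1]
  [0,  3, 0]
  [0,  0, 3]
A Jordan chain for λ = 3 of length 2:
v_1 = (-2, 0, 0)ᵀ
v_2 = (0, 1, 0)ᵀ

Let N = A − (3)·I. We want v_2 with N^2 v_2 = 0 but N^1 v_2 ≠ 0; then v_{j-1} := N · v_j for j = 2, …, 2.

Pick v_2 = (0, 1, 0)ᵀ.
Then v_1 = N · v_2 = (-2, 0, 0)ᵀ.

Sanity check: (A − (3)·I) v_1 = (0, 0, 0)ᵀ = 0. ✓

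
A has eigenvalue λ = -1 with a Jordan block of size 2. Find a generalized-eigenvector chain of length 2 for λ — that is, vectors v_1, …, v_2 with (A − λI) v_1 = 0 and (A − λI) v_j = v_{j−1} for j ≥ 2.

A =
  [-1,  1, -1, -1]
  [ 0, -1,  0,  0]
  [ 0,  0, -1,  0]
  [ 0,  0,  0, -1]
A Jordan chain for λ = -1 of length 2:
v_1 = (1, 0, 0, 0)ᵀ
v_2 = (0, 1, 0, 0)ᵀ

Let N = A − (-1)·I. We want v_2 with N^2 v_2 = 0 but N^1 v_2 ≠ 0; then v_{j-1} := N · v_j for j = 2, …, 2.

Pick v_2 = (0, 1, 0, 0)ᵀ.
Then v_1 = N · v_2 = (1, 0, 0, 0)ᵀ.

Sanity check: (A − (-1)·I) v_1 = (0, 0, 0, 0)ᵀ = 0. ✓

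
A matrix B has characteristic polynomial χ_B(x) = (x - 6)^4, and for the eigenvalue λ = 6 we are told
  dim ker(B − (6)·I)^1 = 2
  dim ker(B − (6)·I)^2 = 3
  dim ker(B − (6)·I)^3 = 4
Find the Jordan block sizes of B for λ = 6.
Block sizes for λ = 6: [3, 1]

From the dimensions of kernels of powers, the number of Jordan blocks of size at least j is d_j − d_{j−1} where d_j = dim ker(N^j) (with d_0 = 0). Computing the differences gives [2, 1, 1].
The number of blocks of size exactly k is (#blocks of size ≥ k) − (#blocks of size ≥ k + 1), so the partition is: 1 block(s) of size 1, 1 block(s) of size 3.
In nonincreasing order the block sizes are [3, 1].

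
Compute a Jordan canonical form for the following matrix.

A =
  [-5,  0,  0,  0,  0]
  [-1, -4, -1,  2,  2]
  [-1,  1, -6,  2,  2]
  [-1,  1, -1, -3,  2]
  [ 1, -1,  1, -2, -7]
J_2(-5) ⊕ J_1(-5) ⊕ J_1(-5) ⊕ J_1(-5)

The characteristic polynomial is
  det(x·I − A) = x^5 + 25*x^4 + 250*x^3 + 1250*x^2 + 3125*x + 3125 = (x + 5)^5

Eigenvalues and multiplicities (the geometric multiplicity of λ is n − rank(A − λI), which equals the number of Jordan blocks for λ):
  λ = -5: algebraic multiplicity = 5, geometric multiplicity = 4

Determining the block sizes for each eigenvalue:
  λ = -5: 4 blocks summing to 5 forces exactly one block of size 2 and the rest size 1 → block sizes [2, 1, 1, 1]

Assembling the blocks gives a Jordan form
J =
  [-5,  1,  0,  0,  0]
  [ 0, -5,  0,  0,  0]
  [ 0,  0, -5,  0,  0]
  [ 0,  0,  0, -5,  0]
  [ 0,  0,  0,  0, -5]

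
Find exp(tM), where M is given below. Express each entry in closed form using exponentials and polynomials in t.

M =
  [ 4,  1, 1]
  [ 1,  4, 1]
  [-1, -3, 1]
e^{tM} =
  [t^2*exp(3*t)/2 + t*exp(3*t) + exp(3*t), -t^2*exp(3*t)/2 + t*exp(3*t), t*exp(3*t)]
  [t^2*exp(3*t)/2 + t*exp(3*t), -t^2*exp(3*t)/2 + t*exp(3*t) + exp(3*t), t*exp(3*t)]
  [-t^2*exp(3*t) - t*exp(3*t), t^2*exp(3*t) - 3*t*exp(3*t), -2*t*exp(3*t) + exp(3*t)]

Strategy: write M = P · J · P⁻¹ where J is a Jordan canonical form, so e^{tM} = P · e^{tJ} · P⁻¹, and e^{tJ} can be computed block-by-block.

M has Jordan form
J =
  [3, 1, 0]
  [0, 3, 1]
  [0, 0, 3]
(up to reordering of blocks).

Per-block formulas:
  For a 3×3 Jordan block J_3(3): exp(t · J_3(3)) = e^(3t)·(I + t·N + (t^2/2)·N^2), where N is the 3×3 nilpotent shift.

After assembling e^{tJ} and conjugating by P, we get:

e^{tM} =
  [t^2*exp(3*t)/2 + t*exp(3*t) + exp(3*t), -t^2*exp(3*t)/2 + t*exp(3*t), t*exp(3*t)]
  [t^2*exp(3*t)/2 + t*exp(3*t), -t^2*exp(3*t)/2 + t*exp(3*t) + exp(3*t), t*exp(3*t)]
  [-t^2*exp(3*t) - t*exp(3*t), t^2*exp(3*t) - 3*t*exp(3*t), -2*t*exp(3*t) + exp(3*t)]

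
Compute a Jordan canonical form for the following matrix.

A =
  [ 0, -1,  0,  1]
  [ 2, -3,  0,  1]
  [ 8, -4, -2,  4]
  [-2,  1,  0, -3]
J_2(-2) ⊕ J_1(-2) ⊕ J_1(-2)

The characteristic polynomial is
  det(x·I − A) = x^4 + 8*x^3 + 24*x^2 + 32*x + 16 = (x + 2)^4

Eigenvalues and multiplicities (the geometric multiplicity of λ is n − rank(A − λI), which equals the number of Jordan blocks for λ):
  λ = -2: algebraic multiplicity = 4, geometric multiplicity = 3

Determining the block sizes for each eigenvalue:
  λ = -2: 3 blocks summing to 4 forces exactly one block of size 2 and the rest size 1 → block sizes [2, 1, 1]

Assembling the blocks gives a Jordan form
J =
  [-2,  1,  0,  0]
  [ 0, -2,  0,  0]
  [ 0,  0, -2,  0]
  [ 0,  0,  0, -2]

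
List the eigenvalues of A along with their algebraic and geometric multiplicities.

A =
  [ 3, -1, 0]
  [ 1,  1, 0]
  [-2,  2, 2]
λ = 2: alg = 3, geom = 2

Step 1 — factor the characteristic polynomial to read off the algebraic multiplicities:
  χ_A(x) = (x - 2)^3

Step 2 — compute geometric multiplicities via the rank-nullity identity g(λ) = n − rank(A − λI):
  rank(A − (2)·I) = 1, so dim ker(A − (2)·I) = n − 1 = 2

Summary:
  λ = 2: algebraic multiplicity = 3, geometric multiplicity = 2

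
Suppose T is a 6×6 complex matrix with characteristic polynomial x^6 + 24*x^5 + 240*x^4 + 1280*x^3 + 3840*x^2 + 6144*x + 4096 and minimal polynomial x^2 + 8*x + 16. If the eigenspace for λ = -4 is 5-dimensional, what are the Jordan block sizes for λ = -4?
Block sizes for λ = -4: [2, 1, 1, 1, 1]

Step 1 — from the characteristic polynomial, algebraic multiplicity of λ = -4 is 6. From dim ker(T − (-4)·I) = 5, there are exactly 5 Jordan blocks for λ = -4.
Step 2 — from the minimal polynomial, the factor (x + 4)^2 tells us the largest block for λ = -4 has size 2.
Step 3 — with total size 6, 5 blocks, and largest block 2, the block sizes (in nonincreasing order) are [2, 1, 1, 1, 1].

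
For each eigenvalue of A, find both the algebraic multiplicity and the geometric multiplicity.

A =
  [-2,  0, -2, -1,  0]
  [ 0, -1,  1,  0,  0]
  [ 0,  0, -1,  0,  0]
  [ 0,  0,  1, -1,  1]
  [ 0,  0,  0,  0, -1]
λ = -2: alg = 1, geom = 1; λ = -1: alg = 4, geom = 2

Step 1 — factor the characteristic polynomial to read off the algebraic multiplicities:
  χ_A(x) = (x + 1)^4*(x + 2)

Step 2 — compute geometric multiplicities via the rank-nullity identity g(λ) = n − rank(A − λI):
  rank(A − (-2)·I) = 4, so dim ker(A − (-2)·I) = n − 4 = 1
  rank(A − (-1)·I) = 3, so dim ker(A − (-1)·I) = n − 3 = 2

Summary:
  λ = -2: algebraic multiplicity = 1, geometric multiplicity = 1
  λ = -1: algebraic multiplicity = 4, geometric multiplicity = 2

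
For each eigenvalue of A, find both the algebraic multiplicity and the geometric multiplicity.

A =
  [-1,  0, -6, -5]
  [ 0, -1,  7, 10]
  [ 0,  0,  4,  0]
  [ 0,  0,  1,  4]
λ = -1: alg = 2, geom = 2; λ = 4: alg = 2, geom = 1

Step 1 — factor the characteristic polynomial to read off the algebraic multiplicities:
  χ_A(x) = (x - 4)^2*(x + 1)^2

Step 2 — compute geometric multiplicities via the rank-nullity identity g(λ) = n − rank(A − λI):
  rank(A − (-1)·I) = 2, so dim ker(A − (-1)·I) = n − 2 = 2
  rank(A − (4)·I) = 3, so dim ker(A − (4)·I) = n − 3 = 1

Summary:
  λ = -1: algebraic multiplicity = 2, geometric multiplicity = 2
  λ = 4: algebraic multiplicity = 2, geometric multiplicity = 1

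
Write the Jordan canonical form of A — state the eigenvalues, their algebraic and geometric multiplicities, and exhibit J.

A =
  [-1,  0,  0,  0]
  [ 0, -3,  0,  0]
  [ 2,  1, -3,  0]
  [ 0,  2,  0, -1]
J_2(-3) ⊕ J_1(-1) ⊕ J_1(-1)

The characteristic polynomial is
  det(x·I − A) = x^4 + 8*x^3 + 22*x^2 + 24*x + 9 = (x + 1)^2*(x + 3)^2

Eigenvalues and multiplicities (the geometric multiplicity of λ is n − rank(A − λI), which equals the number of Jordan blocks for λ):
  λ = -3: algebraic multiplicity = 2, geometric multiplicity = 1
  λ = -1: algebraic multiplicity = 2, geometric multiplicity = 2

Determining the block sizes for each eigenvalue:
  λ = -3: one block (gm = 1), so the single block has size am = 2 → block sizes [2]
  λ = -1: gm = am = 2, so every block has size 1 → block sizes [1, 1]

Assembling the blocks gives a Jordan form
J =
  [-3,  1,  0,  0]
  [ 0, -3,  0,  0]
  [ 0,  0, -1,  0]
  [ 0,  0,  0, -1]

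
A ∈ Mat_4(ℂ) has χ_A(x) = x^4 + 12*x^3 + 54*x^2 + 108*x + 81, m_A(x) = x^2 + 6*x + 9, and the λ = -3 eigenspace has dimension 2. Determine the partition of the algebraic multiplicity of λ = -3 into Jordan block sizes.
Block sizes for λ = -3: [2, 2]

Step 1 — from the characteristic polynomial, algebraic multiplicity of λ = -3 is 4. From dim ker(A − (-3)·I) = 2, there are exactly 2 Jordan blocks for λ = -3.
Step 2 — from the minimal polynomial, the factor (x + 3)^2 tells us the largest block for λ = -3 has size 2.
Step 3 — with total size 4, 2 blocks, and largest block 2, the block sizes (in nonincreasing order) are [2, 2].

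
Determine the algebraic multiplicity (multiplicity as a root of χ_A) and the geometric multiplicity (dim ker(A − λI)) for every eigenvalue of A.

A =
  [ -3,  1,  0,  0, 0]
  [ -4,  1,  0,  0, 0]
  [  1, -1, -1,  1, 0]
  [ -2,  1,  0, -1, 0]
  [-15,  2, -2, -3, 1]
λ = -1: alg = 4, geom = 2; λ = 1: alg = 1, geom = 1

Step 1 — factor the characteristic polynomial to read off the algebraic multiplicities:
  χ_A(x) = (x - 1)*(x + 1)^4

Step 2 — compute geometric multiplicities via the rank-nullity identity g(λ) = n − rank(A − λI):
  rank(A − (-1)·I) = 3, so dim ker(A − (-1)·I) = n − 3 = 2
  rank(A − (1)·I) = 4, so dim ker(A − (1)·I) = n − 4 = 1

Summary:
  λ = -1: algebraic multiplicity = 4, geometric multiplicity = 2
  λ = 1: algebraic multiplicity = 1, geometric multiplicity = 1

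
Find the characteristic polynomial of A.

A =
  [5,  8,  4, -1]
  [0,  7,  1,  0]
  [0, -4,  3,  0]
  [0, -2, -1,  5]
x^4 - 20*x^3 + 150*x^2 - 500*x + 625

Expanding det(x·I − A) (e.g. by cofactor expansion or by noting that A is similar to its Jordan form J, which has the same characteristic polynomial as A) gives
  χ_A(x) = x^4 - 20*x^3 + 150*x^2 - 500*x + 625
which factors as (x - 5)^4. The eigenvalues (with algebraic multiplicities) are λ = 5 with multiplicity 4.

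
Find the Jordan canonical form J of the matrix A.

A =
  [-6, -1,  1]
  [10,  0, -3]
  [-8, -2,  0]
J_3(-2)

The characteristic polynomial is
  det(x·I − A) = x^3 + 6*x^2 + 12*x + 8 = (x + 2)^3

Eigenvalues and multiplicities (the geometric multiplicity of λ is n − rank(A − λI), which equals the number of Jordan blocks for λ):
  λ = -2: algebraic multiplicity = 3, geometric multiplicity = 1

Determining the block sizes for each eigenvalue:
  λ = -2: one block (gm = 1), so the single block has size am = 3 → block sizes [3]

Assembling the blocks gives a Jordan form
J =
  [-2,  1,  0]
  [ 0, -2,  1]
  [ 0,  0, -2]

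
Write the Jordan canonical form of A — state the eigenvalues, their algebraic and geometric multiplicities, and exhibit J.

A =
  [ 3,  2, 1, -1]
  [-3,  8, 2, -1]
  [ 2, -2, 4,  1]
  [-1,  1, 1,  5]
J_3(5) ⊕ J_1(5)

The characteristic polynomial is
  det(x·I − A) = x^4 - 20*x^3 + 150*x^2 - 500*x + 625 = (x - 5)^4

Eigenvalues and multiplicities (the geometric multiplicity of λ is n − rank(A − λI), which equals the number of Jordan blocks for λ):
  λ = 5: algebraic multiplicity = 4, geometric multiplicity = 2

Determining the block sizes for each eigenvalue:
  λ = 5: with am = 4 and gm = 2, the partition is not yet determined (e.g. several partitions of 4 into 2 parts exist). Let N = A − (5)·I. Computing rank(N^1) = 2, rank(N^2) = 1, rank(N^3) = 0; the number of blocks of size ≥ j is rank(N^{j−1}) − rank(N^j), giving [2, 1, 1]. So we have 1 block(s) of size 3, 1 block(s) of size 1 → block sizes [3, 1]

Assembling the blocks gives a Jordan form
J =
  [5, 1, 0, 0]
  [0, 5, 1, 0]
  [0, 0, 5, 0]
  [0, 0, 0, 5]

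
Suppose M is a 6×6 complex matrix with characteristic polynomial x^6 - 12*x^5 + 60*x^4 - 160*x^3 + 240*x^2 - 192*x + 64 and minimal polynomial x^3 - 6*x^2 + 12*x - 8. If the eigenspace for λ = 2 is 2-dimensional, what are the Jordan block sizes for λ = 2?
Block sizes for λ = 2: [3, 3]

Step 1 — from the characteristic polynomial, algebraic multiplicity of λ = 2 is 6. From dim ker(M − (2)·I) = 2, there are exactly 2 Jordan blocks for λ = 2.
Step 2 — from the minimal polynomial, the factor (x − 2)^3 tells us the largest block for λ = 2 has size 3.
Step 3 — with total size 6, 2 blocks, and largest block 3, the block sizes (in nonincreasing order) are [3, 3].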